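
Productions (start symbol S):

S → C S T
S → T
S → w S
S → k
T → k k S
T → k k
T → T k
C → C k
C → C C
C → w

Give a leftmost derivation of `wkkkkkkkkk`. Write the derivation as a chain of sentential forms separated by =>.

S => wS => wT => wTk => wTkk => wTkkk => wkkSkkk => wkkTkkk => wkkkkSkkk => wkkkkTkkk => wkkkkkkkkk

S => wS   [S → w S]
wS => wT   [S → T]
wT => wTk   [T → T k]
wTk => wTkk   [T → T k]
wTkk => wTkkk   [T → T k]
wTkkk => wkkSkkk   [T → k k S]
wkkSkkk => wkkTkkk   [S → T]
wkkTkkk => wkkkkSkkk   [T → k k S]
wkkkkSkkk => wkkkkTkkk   [S → T]
wkkkkTkkk => wkkkkkkkkk   [T → k k]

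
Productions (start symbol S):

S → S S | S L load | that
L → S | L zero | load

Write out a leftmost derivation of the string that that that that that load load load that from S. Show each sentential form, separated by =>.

S => S S => S L load S => S L load L load S => that L load L load S => that S load L load S => that S S load L load S => that S S S load L load S => that S S S S load L load S => that that S S S load L load S => that that that S S load L load S => that that that that S load L load S => that that that that that load L load S => that that that that that load load load S => that that that that that load load load that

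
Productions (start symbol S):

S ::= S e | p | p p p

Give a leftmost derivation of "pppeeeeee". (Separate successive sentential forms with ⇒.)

S ⇒ Se   [S ::= S e]
Se ⇒ See   [S ::= S e]
See ⇒ Seee   [S ::= S e]
Seee ⇒ Seeee   [S ::= S e]
Seeee ⇒ Seeeee   [S ::= S e]
Seeeee ⇒ Seeeeee   [S ::= S e]
Seeeeee ⇒ pppeeeeee   [S ::= p p p]

S ⇒ Se ⇒ See ⇒ Seee ⇒ Seeee ⇒ Seeeee ⇒ Seeeeee ⇒ pppeeeeee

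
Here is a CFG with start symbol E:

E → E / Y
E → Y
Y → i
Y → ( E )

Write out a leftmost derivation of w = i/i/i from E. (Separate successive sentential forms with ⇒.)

E ⇒ E/Y   [E → E / Y]
E/Y ⇒ E/Y/Y   [E → E / Y]
E/Y/Y ⇒ Y/Y/Y   [E → Y]
Y/Y/Y ⇒ i/Y/Y   [Y → i]
i/Y/Y ⇒ i/i/Y   [Y → i]
i/i/Y ⇒ i/i/i   [Y → i]

E⇒E/Y⇒E/Y/Y⇒Y/Y/Y⇒i/Y/Y⇒i/i/Y⇒i/i/i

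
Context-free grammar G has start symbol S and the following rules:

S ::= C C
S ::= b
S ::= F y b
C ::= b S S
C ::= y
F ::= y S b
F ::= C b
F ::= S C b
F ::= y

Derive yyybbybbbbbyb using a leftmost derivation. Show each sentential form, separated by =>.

S=>Fyb=>SCbyb=>FybCbyb=>ySbybCbyb=>yFybbybCbyb=>yyybbybCbyb=>yyybbybbSSbyb=>yyybbybbbSbyb=>yyybbybbbbbyb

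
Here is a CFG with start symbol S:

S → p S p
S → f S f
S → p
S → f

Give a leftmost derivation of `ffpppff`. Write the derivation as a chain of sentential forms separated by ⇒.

S⇒fSf⇒ffSff⇒ffpSpff⇒ffpppff

S ⇒ fSf   [S → f S f]
fSf ⇒ ffSff   [S → f S f]
ffSff ⇒ ffpSpff   [S → p S p]
ffpSpff ⇒ ffpppff   [S → p]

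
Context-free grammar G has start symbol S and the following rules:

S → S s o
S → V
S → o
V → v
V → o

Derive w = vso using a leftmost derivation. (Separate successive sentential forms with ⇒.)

S ⇒ Sso   [S → S s o]
Sso ⇒ Vso   [S → V]
Vso ⇒ vso   [V → v]

S ⇒ Sso ⇒ Vso ⇒ vso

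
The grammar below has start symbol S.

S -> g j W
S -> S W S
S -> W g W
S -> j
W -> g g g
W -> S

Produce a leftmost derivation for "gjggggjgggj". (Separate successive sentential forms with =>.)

S=>gjW=>gjS=>gjWgW=>gjggggW=>gjggggS=>gjggggSWS=>gjggggjWS=>gjggggjgggS=>gjggggjgggj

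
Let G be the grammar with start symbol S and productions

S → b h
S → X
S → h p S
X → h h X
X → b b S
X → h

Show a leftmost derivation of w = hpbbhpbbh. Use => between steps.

S => hpS => hpX => hpbbS => hpbbhpS => hpbbhpX => hpbbhpbbS => hpbbhpbbX => hpbbhpbbh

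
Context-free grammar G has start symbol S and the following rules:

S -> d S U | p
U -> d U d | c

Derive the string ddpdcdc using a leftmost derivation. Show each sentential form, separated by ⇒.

S⇒dSU⇒ddSUU⇒ddpUU⇒ddpdUdU⇒ddpdcdU⇒ddpdcdc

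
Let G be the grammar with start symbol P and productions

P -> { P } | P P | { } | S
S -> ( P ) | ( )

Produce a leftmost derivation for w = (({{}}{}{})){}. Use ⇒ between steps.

P ⇒ PP ⇒ SP ⇒ (P)P ⇒ (S)P ⇒ ((P))P ⇒ ((PP))P ⇒ ((PPP))P ⇒ (({P}PP))P ⇒ (({{}}PP))P ⇒ (({{}}{}P))P ⇒ (({{}}{}{}))P ⇒ (({{}}{}{})){}

P ⇒ PP   [P -> P P]
PP ⇒ SP   [P -> S]
SP ⇒ (P)P   [S -> ( P )]
(P)P ⇒ (S)P   [P -> S]
(S)P ⇒ ((P))P   [S -> ( P )]
((P))P ⇒ ((PP))P   [P -> P P]
((PP))P ⇒ ((PPP))P   [P -> P P]
((PPP))P ⇒ (({P}PP))P   [P -> { P }]
(({P}PP))P ⇒ (({{}}PP))P   [P -> { }]
(({{}}PP))P ⇒ (({{}}{}P))P   [P -> { }]
(({{}}{}P))P ⇒ (({{}}{}{}))P   [P -> { }]
(({{}}{}{}))P ⇒ (({{}}{}{})){}   [P -> { }]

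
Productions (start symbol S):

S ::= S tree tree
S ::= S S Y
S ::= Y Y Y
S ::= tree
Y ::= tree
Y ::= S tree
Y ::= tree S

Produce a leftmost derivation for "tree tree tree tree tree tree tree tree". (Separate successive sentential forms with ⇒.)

S ⇒ Y Y Y ⇒ S tree Y Y ⇒ S tree tree tree Y Y ⇒ Y Y Y tree tree tree Y Y ⇒ tree Y Y tree tree tree Y Y ⇒ tree tree Y tree tree tree Y Y ⇒ tree tree tree tree tree tree Y Y ⇒ tree tree tree tree tree tree tree Y ⇒ tree tree tree tree tree tree tree tree

S ⇒ Y Y Y   [S ::= Y Y Y]
Y Y Y ⇒ S tree Y Y   [Y ::= S tree]
S tree Y Y ⇒ S tree tree tree Y Y   [S ::= S tree tree]
S tree tree tree Y Y ⇒ Y Y Y tree tree tree Y Y   [S ::= Y Y Y]
Y Y Y tree tree tree Y Y ⇒ tree Y Y tree tree tree Y Y   [Y ::= tree]
tree Y Y tree tree tree Y Y ⇒ tree tree Y tree tree tree Y Y   [Y ::= tree]
tree tree Y tree tree tree Y Y ⇒ tree tree tree tree tree tree Y Y   [Y ::= tree]
tree tree tree tree tree tree Y Y ⇒ tree tree tree tree tree tree tree Y   [Y ::= tree]
tree tree tree tree tree tree tree Y ⇒ tree tree tree tree tree tree tree tree   [Y ::= tree]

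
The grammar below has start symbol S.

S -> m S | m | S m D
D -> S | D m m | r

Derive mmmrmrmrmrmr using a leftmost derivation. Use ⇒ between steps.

S ⇒ SmD ⇒ SmDmD ⇒ SmDmDmD ⇒ SmDmDmDmD ⇒ mSmDmDmDmD ⇒ mSmDmDmDmDmD ⇒ mmmDmDmDmDmD ⇒ mmmrmDmDmDmD ⇒ mmmrmrmDmDmD ⇒ mmmrmrmrmDmD ⇒ mmmrmrmrmrmD ⇒ mmmrmrmrmrmr

S ⇒ SmD   [S -> S m D]
SmD ⇒ SmDmD   [S -> S m D]
SmDmD ⇒ SmDmDmD   [S -> S m D]
SmDmDmD ⇒ SmDmDmDmD   [S -> S m D]
SmDmDmDmD ⇒ mSmDmDmDmD   [S -> m S]
mSmDmDmDmD ⇒ mSmDmDmDmDmD   [S -> S m D]
mSmDmDmDmDmD ⇒ mmmDmDmDmDmD   [S -> m]
mmmDmDmDmDmD ⇒ mmmrmDmDmDmD   [D -> r]
mmmrmDmDmDmD ⇒ mmmrmrmDmDmD   [D -> r]
mmmrmrmDmDmD ⇒ mmmrmrmrmDmD   [D -> r]
mmmrmrmrmDmD ⇒ mmmrmrmrmrmD   [D -> r]
mmmrmrmrmrmD ⇒ mmmrmrmrmrmr   [D -> r]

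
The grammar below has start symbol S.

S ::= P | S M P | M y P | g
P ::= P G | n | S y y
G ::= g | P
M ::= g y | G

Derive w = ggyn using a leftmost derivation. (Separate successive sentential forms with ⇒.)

S⇒SMP⇒gMP⇒ggyP⇒ggyn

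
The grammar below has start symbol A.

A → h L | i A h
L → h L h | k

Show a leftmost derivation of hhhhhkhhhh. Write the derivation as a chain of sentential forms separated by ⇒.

A ⇒ hL ⇒ hhLh ⇒ hhhLhh ⇒ hhhhLhhh ⇒ hhhhhLhhhh ⇒ hhhhhkhhhh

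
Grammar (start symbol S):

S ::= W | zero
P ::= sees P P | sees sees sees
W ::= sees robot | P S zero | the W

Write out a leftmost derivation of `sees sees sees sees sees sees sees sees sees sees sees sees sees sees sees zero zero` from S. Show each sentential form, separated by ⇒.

S ⇒ W   [S ::= W]
W ⇒ P S zero   [W ::= P S zero]
P S zero ⇒ sees P P S zero   [P ::= sees P P]
sees P P S zero ⇒ sees sees P P P S zero   [P ::= sees P P]
sees sees P P P S zero ⇒ sees sees sees P P P P S zero   [P ::= sees P P]
sees sees sees P P P P S zero ⇒ sees sees sees sees sees sees P P P S zero   [P ::= sees sees sees]
sees sees sees sees sees sees P P P S zero ⇒ sees sees sees sees sees sees sees sees sees P P S zero   [P ::= sees sees sees]
sees sees sees sees sees sees sees sees sees P P S zero ⇒ sees sees sees sees sees sees sees sees sees sees sees sees P S zero   [P ::= sees sees sees]
sees sees sees sees sees sees sees sees sees sees sees sees P S zero ⇒ sees sees sees sees sees sees sees sees sees sees sees sees sees sees sees S zero   [P ::= sees sees sees]
sees sees sees sees sees sees sees sees sees sees sees sees sees sees sees S zero ⇒ sees sees sees sees sees sees sees sees sees sees sees sees sees sees sees zero zero   [S ::= zero]

S ⇒ W ⇒ P S zero ⇒ sees P P S zero ⇒ sees sees P P P S zero ⇒ sees sees sees P P P P S zero ⇒ sees sees sees sees sees sees P P P S zero ⇒ sees sees sees sees sees sees sees sees sees P P S zero ⇒ sees sees sees sees sees sees sees sees sees sees sees sees P S zero ⇒ sees sees sees sees sees sees sees sees sees sees sees sees sees sees sees S zero ⇒ sees sees sees sees sees sees sees sees sees sees sees sees sees sees sees zero zero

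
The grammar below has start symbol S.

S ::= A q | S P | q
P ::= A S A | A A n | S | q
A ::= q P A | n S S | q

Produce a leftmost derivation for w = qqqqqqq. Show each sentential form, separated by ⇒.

S ⇒ SP   [S ::= S P]
SP ⇒ SPP   [S ::= S P]
SPP ⇒ SPPP   [S ::= S P]
SPPP ⇒ AqPPP   [S ::= A q]
AqPPP ⇒ qPAqPPP   [A ::= q P A]
qPAqPPP ⇒ qqAqPPP   [P ::= q]
qqAqPPP ⇒ qqqqPPP   [A ::= q]
qqqqPPP ⇒ qqqqqPP   [P ::= q]
qqqqqPP ⇒ qqqqqqP   [P ::= q]
qqqqqqP ⇒ qqqqqqq   [P ::= q]

S ⇒ SP ⇒ SPP ⇒ SPPP ⇒ AqPPP ⇒ qPAqPPP ⇒ qqAqPPP ⇒ qqqqPPP ⇒ qqqqqPP ⇒ qqqqqqP ⇒ qqqqqqq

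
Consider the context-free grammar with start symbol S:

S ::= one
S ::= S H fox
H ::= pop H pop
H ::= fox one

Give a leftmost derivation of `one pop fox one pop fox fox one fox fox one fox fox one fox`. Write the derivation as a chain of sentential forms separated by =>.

S => S H fox => S H fox H fox => S H fox H fox H fox => S H fox H fox H fox H fox => one H fox H fox H fox H fox => one pop H pop fox H fox H fox H fox => one pop fox one pop fox H fox H fox H fox => one pop fox one pop fox fox one fox H fox H fox => one pop fox one pop fox fox one fox fox one fox H fox => one pop fox one pop fox fox one fox fox one fox fox one fox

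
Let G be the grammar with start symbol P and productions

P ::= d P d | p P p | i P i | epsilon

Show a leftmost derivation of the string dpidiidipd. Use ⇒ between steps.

P ⇒ dPd ⇒ dpPpd ⇒ dpiPipd ⇒ dpidPdipd ⇒ dpidiPidipd ⇒ dpidiidipd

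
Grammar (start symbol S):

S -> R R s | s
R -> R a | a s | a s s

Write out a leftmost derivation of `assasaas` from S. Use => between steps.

S=>RRs=>assRs=>assRas=>assRaas=>assasaas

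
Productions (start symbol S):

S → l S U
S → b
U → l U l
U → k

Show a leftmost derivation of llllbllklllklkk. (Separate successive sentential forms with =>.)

S => lSU => llSUU => lllSUUU => llllSUUUU => llllbUUUU => llllblUlUUU => llllbllUllUUU => llllbllkllUUU => llllbllklllUlUU => llllbllklllklUU => llllbllklllklkU => llllbllklllklkk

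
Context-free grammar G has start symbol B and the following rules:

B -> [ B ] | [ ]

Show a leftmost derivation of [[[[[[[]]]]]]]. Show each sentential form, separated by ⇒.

B ⇒ [B]   [B -> [ B ]]
[B] ⇒ [[B]]   [B -> [ B ]]
[[B]] ⇒ [[[B]]]   [B -> [ B ]]
[[[B]]] ⇒ [[[[B]]]]   [B -> [ B ]]
[[[[B]]]] ⇒ [[[[[B]]]]]   [B -> [ B ]]
[[[[[B]]]]] ⇒ [[[[[[B]]]]]]   [B -> [ B ]]
[[[[[[B]]]]]] ⇒ [[[[[[[]]]]]]]   [B -> [ ]]

B⇒[B]⇒[[B]]⇒[[[B]]]⇒[[[[B]]]]⇒[[[[[B]]]]]⇒[[[[[[B]]]]]]⇒[[[[[[[]]]]]]]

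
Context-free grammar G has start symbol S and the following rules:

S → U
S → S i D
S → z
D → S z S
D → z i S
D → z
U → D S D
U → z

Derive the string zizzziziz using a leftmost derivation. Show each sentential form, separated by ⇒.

S ⇒ SiD   [S → S i D]
SiD ⇒ SiDiD   [S → S i D]
SiDiD ⇒ UiDiD   [S → U]
UiDiD ⇒ DSDiDiD   [U → D S D]
DSDiDiD ⇒ ziSSDiDiD   [D → z i S]
ziSSDiDiD ⇒ zizSDiDiD   [S → z]
zizSDiDiD ⇒ zizzDiDiD   [S → z]
zizzDiDiD ⇒ zizzziDiD   [D → z]
zizzziDiD ⇒ zizzziziD   [D → z]
zizzziziD ⇒ zizzziziz   [D → z]

S ⇒ SiD ⇒ SiDiD ⇒ UiDiD ⇒ DSDiDiD ⇒ ziSSDiDiD ⇒ zizSDiDiD ⇒ zizzDiDiD ⇒ zizzziDiD ⇒ zizzziziD ⇒ zizzziziz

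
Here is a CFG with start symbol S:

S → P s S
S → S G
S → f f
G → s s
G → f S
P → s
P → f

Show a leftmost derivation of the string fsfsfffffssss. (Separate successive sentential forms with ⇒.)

S ⇒ SG ⇒ PsSG ⇒ fsSG ⇒ fsPsSG ⇒ fsfsSG ⇒ fsfsffG ⇒ fsfsfffS ⇒ fsfsfffSG ⇒ fsfsfffSGG ⇒ fsfsfffffGG ⇒ fsfsfffffssG ⇒ fsfsfffffssss

S ⇒ SG   [S → S G]
SG ⇒ PsSG   [S → P s S]
PsSG ⇒ fsSG   [P → f]
fsSG ⇒ fsPsSG   [S → P s S]
fsPsSG ⇒ fsfsSG   [P → f]
fsfsSG ⇒ fsfsffG   [S → f f]
fsfsffG ⇒ fsfsfffS   [G → f S]
fsfsfffS ⇒ fsfsfffSG   [S → S G]
fsfsfffSG ⇒ fsfsfffSGG   [S → S G]
fsfsfffSGG ⇒ fsfsfffffGG   [S → f f]
fsfsfffffGG ⇒ fsfsfffffssG   [G → s s]
fsfsfffffssG ⇒ fsfsfffffssss   [G → s s]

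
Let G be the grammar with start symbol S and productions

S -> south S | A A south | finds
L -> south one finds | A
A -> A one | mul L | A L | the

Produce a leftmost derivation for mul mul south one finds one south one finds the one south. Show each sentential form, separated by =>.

S => A A south   [S -> A A south]
A A south => A L A south   [A -> A L]
A L A south => mul L L A south   [A -> mul L]
mul L L A south => mul A L A south   [L -> A]
mul A L A south => mul A one L A south   [A -> A one]
mul A one L A south => mul mul L one L A south   [A -> mul L]
mul mul L one L A south => mul mul south one finds one L A south   [L -> south one finds]
mul mul south one finds one L A south => mul mul south one finds one south one finds A south   [L -> south one finds]
mul mul south one finds one south one finds A south => mul mul south one finds one south one finds A one south   [A -> A one]
mul mul south one finds one south one finds A one south => mul mul south one finds one south one finds the one south   [A -> the]

S => A A south => A L A south => mul L L A south => mul A L A south => mul A one L A south => mul mul L one L A south => mul mul south one finds one L A south => mul mul south one finds one south one finds A south => mul mul south one finds one south one finds A one south => mul mul south one finds one south one finds the one south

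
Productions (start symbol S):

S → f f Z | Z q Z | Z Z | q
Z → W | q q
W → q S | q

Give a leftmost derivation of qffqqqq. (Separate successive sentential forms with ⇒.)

S ⇒ ZqZ   [S → Z q Z]
ZqZ ⇒ WqZ   [Z → W]
WqZ ⇒ qSqZ   [W → q S]
qSqZ ⇒ qffZqZ   [S → f f Z]
qffZqZ ⇒ qffWqZ   [Z → W]
qffWqZ ⇒ qffqqZ   [W → q]
qffqqZ ⇒ qffqqqq   [Z → q q]

S ⇒ ZqZ ⇒ WqZ ⇒ qSqZ ⇒ qffZqZ ⇒ qffWqZ ⇒ qffqqZ ⇒ qffqqqq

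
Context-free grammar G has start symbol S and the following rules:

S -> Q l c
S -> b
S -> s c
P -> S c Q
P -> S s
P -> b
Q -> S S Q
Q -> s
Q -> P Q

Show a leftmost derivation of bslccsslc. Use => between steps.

S => Qlc => PQlc => ScQQlc => QlccQQlc => PQlccQQlc => bQlccQQlc => bslccQQlc => bslccsQlc => bslccsslc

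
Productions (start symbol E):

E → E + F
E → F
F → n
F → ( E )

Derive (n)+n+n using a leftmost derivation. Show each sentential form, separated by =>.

E => E+F   [E → E + F]
E+F => E+F+F   [E → E + F]
E+F+F => F+F+F   [E → F]
F+F+F => (E)+F+F   [F → ( E )]
(E)+F+F => (F)+F+F   [E → F]
(F)+F+F => (n)+F+F   [F → n]
(n)+F+F => (n)+n+F   [F → n]
(n)+n+F => (n)+n+n   [F → n]

E => E+F => E+F+F => F+F+F => (E)+F+F => (F)+F+F => (n)+F+F => (n)+n+F => (n)+n+n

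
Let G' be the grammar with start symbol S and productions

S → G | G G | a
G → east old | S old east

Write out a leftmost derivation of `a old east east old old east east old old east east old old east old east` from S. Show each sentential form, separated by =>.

S => G => S old east => G old east => S old east old east => G G old east old east => S old east G old east old east => G G old east G old east old east => S old east G old east G old east old east => G G old east G old east G old east old east => S old east G old east G old east G old east old east => a old east G old east G old east G old east old east => a old east east old old east G old east G old east old east => a old east east old old east east old old east G old east old east => a old east east old old east east old old east east old old east old east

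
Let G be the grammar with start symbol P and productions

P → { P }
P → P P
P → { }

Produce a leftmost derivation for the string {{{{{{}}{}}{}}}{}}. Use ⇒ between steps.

P ⇒ {P}   [P → { P }]
{P} ⇒ {PP}   [P → P P]
{PP} ⇒ {{P}P}   [P → { P }]
{{P}P} ⇒ {{{P}}P}   [P → { P }]
{{{P}}P} ⇒ {{{PP}}P}   [P → P P]
{{{PP}}P} ⇒ {{{{P}P}}P}   [P → { P }]
{{{{P}P}}P} ⇒ {{{{PP}P}}P}   [P → P P]
{{{{PP}P}}P} ⇒ {{{{{P}P}P}}P}   [P → { P }]
{{{{{P}P}P}}P} ⇒ {{{{{{}}P}P}}P}   [P → { }]
{{{{{{}}P}P}}P} ⇒ {{{{{{}}{}}P}}P}   [P → { }]
{{{{{{}}{}}P}}P} ⇒ {{{{{{}}{}}{}}}P}   [P → { }]
{{{{{{}}{}}{}}}P} ⇒ {{{{{{}}{}}{}}}{}}   [P → { }]

P ⇒ {P} ⇒ {PP} ⇒ {{P}P} ⇒ {{{P}}P} ⇒ {{{PP}}P} ⇒ {{{{P}P}}P} ⇒ {{{{PP}P}}P} ⇒ {{{{{P}P}P}}P} ⇒ {{{{{{}}P}P}}P} ⇒ {{{{{{}}{}}P}}P} ⇒ {{{{{{}}{}}{}}}P} ⇒ {{{{{{}}{}}{}}}{}}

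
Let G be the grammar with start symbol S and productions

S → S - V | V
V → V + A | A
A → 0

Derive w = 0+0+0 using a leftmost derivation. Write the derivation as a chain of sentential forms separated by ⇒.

S ⇒ V ⇒ V+A ⇒ V+A+A ⇒ A+A+A ⇒ 0+A+A ⇒ 0+0+A ⇒ 0+0+0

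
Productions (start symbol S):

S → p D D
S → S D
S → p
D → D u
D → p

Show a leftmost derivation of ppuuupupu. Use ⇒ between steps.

S ⇒ SD ⇒ pDDD ⇒ pDuDD ⇒ pDuuDD ⇒ pDuuuDD ⇒ ppuuuDD ⇒ ppuuuDuD ⇒ ppuuupuD ⇒ ppuuupuDu ⇒ ppuuupupu

S ⇒ SD   [S → S D]
SD ⇒ pDDD   [S → p D D]
pDDD ⇒ pDuDD   [D → D u]
pDuDD ⇒ pDuuDD   [D → D u]
pDuuDD ⇒ pDuuuDD   [D → D u]
pDuuuDD ⇒ ppuuuDD   [D → p]
ppuuuDD ⇒ ppuuuDuD   [D → D u]
ppuuuDuD ⇒ ppuuupuD   [D → p]
ppuuupuD ⇒ ppuuupuDu   [D → D u]
ppuuupuDu ⇒ ppuuupupu   [D → p]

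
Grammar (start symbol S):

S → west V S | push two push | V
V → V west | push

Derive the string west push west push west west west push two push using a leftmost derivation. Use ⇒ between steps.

S ⇒ west V S   [S → west V S]
west V S ⇒ west push S   [V → push]
west push S ⇒ west push west V S   [S → west V S]
west push west V S ⇒ west push west V west S   [V → V west]
west push west V west S ⇒ west push west V west west S   [V → V west]
west push west V west west S ⇒ west push west V west west west S   [V → V west]
west push west V west west west S ⇒ west push west push west west west S   [V → push]
west push west push west west west S ⇒ west push west push west west west push two push   [S → push two push]

S ⇒ west V S ⇒ west push S ⇒ west push west V S ⇒ west push west V west S ⇒ west push west V west west S ⇒ west push west V west west west S ⇒ west push west push west west west S ⇒ west push west push west west west push two push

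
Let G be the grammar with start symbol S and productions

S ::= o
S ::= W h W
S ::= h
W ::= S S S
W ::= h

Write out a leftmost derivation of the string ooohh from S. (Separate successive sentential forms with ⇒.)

S ⇒ WhW   [S ::= W h W]
WhW ⇒ SSShW   [W ::= S S S]
SSShW ⇒ oSShW   [S ::= o]
oSShW ⇒ ooShW   [S ::= o]
ooShW ⇒ ooohW   [S ::= o]
ooohW ⇒ ooohh   [W ::= h]

S ⇒ WhW ⇒ SSShW ⇒ oSShW ⇒ ooShW ⇒ ooohW ⇒ ooohh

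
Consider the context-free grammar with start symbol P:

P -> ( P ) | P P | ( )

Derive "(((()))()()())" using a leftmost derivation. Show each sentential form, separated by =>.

P => (P)   [P -> ( P )]
(P) => (PP)   [P -> P P]
(PP) => (PPP)   [P -> P P]
(PPP) => (PPPP)   [P -> P P]
(PPPP) => ((P)PPP)   [P -> ( P )]
((P)PPP) => (((P))PPP)   [P -> ( P )]
(((P))PPP) => (((()))PPP)   [P -> ( )]
(((()))PPP) => (((()))()PP)   [P -> ( )]
(((()))()PP) => (((()))()()P)   [P -> ( )]
(((()))()()P) => (((()))()()())   [P -> ( )]

P => (P) => (PP) => (PPP) => (PPPP) => ((P)PPP) => (((P))PPP) => (((()))PPP) => (((()))()PP) => (((()))()()P) => (((()))()()())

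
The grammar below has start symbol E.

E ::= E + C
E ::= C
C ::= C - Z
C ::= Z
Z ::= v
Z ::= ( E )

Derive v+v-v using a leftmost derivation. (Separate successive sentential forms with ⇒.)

E ⇒ E+C   [E ::= E + C]
E+C ⇒ C+C   [E ::= C]
C+C ⇒ Z+C   [C ::= Z]
Z+C ⇒ v+C   [Z ::= v]
v+C ⇒ v+C-Z   [C ::= C - Z]
v+C-Z ⇒ v+Z-Z   [C ::= Z]
v+Z-Z ⇒ v+v-Z   [Z ::= v]
v+v-Z ⇒ v+v-v   [Z ::= v]

E ⇒ E+C ⇒ C+C ⇒ Z+C ⇒ v+C ⇒ v+C-Z ⇒ v+Z-Z ⇒ v+v-Z ⇒ v+v-v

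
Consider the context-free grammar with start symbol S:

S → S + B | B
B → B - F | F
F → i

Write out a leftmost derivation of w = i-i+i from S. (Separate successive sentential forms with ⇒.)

S ⇒ S+B   [S → S + B]
S+B ⇒ B+B   [S → B]
B+B ⇒ B-F+B   [B → B - F]
B-F+B ⇒ F-F+B   [B → F]
F-F+B ⇒ i-F+B   [F → i]
i-F+B ⇒ i-i+B   [F → i]
i-i+B ⇒ i-i+F   [B → F]
i-i+F ⇒ i-i+i   [F → i]

S⇒S+B⇒B+B⇒B-F+B⇒F-F+B⇒i-F+B⇒i-i+B⇒i-i+F⇒i-i+i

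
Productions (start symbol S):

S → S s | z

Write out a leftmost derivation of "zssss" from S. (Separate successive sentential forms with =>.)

S => Ss => Sss => Ssss => Sssss => zssss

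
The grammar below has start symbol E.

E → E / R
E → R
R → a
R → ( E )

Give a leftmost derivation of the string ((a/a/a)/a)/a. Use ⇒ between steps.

E ⇒ E/R   [E → E / R]
E/R ⇒ R/R   [E → R]
R/R ⇒ (E)/R   [R → ( E )]
(E)/R ⇒ (E/R)/R   [E → E / R]
(E/R)/R ⇒ (R/R)/R   [E → R]
(R/R)/R ⇒ ((E)/R)/R   [R → ( E )]
((E)/R)/R ⇒ ((E/R)/R)/R   [E → E / R]
((E/R)/R)/R ⇒ ((E/R/R)/R)/R   [E → E / R]
((E/R/R)/R)/R ⇒ ((R/R/R)/R)/R   [E → R]
((R/R/R)/R)/R ⇒ ((a/R/R)/R)/R   [R → a]
((a/R/R)/R)/R ⇒ ((a/a/R)/R)/R   [R → a]
((a/a/R)/R)/R ⇒ ((a/a/a)/R)/R   [R → a]
((a/a/a)/R)/R ⇒ ((a/a/a)/a)/R   [R → a]
((a/a/a)/a)/R ⇒ ((a/a/a)/a)/a   [R → a]

E ⇒ E/R ⇒ R/R ⇒ (E)/R ⇒ (E/R)/R ⇒ (R/R)/R ⇒ ((E)/R)/R ⇒ ((E/R)/R)/R ⇒ ((E/R/R)/R)/R ⇒ ((R/R/R)/R)/R ⇒ ((a/R/R)/R)/R ⇒ ((a/a/R)/R)/R ⇒ ((a/a/a)/R)/R ⇒ ((a/a/a)/a)/R ⇒ ((a/a/a)/a)/a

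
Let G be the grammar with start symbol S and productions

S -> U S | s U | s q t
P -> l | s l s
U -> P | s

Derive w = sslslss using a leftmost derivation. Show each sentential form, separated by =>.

S => US   [S -> U S]
US => sS   [U -> s]
sS => sUS   [S -> U S]
sUS => sPS   [U -> P]
sPS => sslsS   [P -> s l s]
sslsS => sslsUS   [S -> U S]
sslsUS => sslsPS   [U -> P]
sslsPS => sslslS   [P -> l]
sslslS => sslslsU   [S -> s U]
sslslsU => sslslss   [U -> s]

S => US => sS => sUS => sPS => sslsS => sslsUS => sslsPS => sslslS => sslslsU => sslslss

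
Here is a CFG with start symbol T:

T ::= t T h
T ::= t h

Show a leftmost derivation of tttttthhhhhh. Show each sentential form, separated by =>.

T => tTh => ttThh => tttThhh => ttttThhhh => tttttThhhhh => tttttthhhhhh

T => tTh   [T ::= t T h]
tTh => ttThh   [T ::= t T h]
ttThh => tttThhh   [T ::= t T h]
tttThhh => ttttThhhh   [T ::= t T h]
ttttThhhh => tttttThhhhh   [T ::= t T h]
tttttThhhhh => tttttthhhhhh   [T ::= t h]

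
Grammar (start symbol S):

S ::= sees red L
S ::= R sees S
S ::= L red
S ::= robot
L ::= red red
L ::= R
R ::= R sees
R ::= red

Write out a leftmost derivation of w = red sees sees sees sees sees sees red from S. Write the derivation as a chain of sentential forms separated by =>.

S => L red => R red => R sees red => R sees sees red => R sees sees sees red => R sees sees sees sees red => R sees sees sees sees sees red => R sees sees sees sees sees sees red => red sees sees sees sees sees sees red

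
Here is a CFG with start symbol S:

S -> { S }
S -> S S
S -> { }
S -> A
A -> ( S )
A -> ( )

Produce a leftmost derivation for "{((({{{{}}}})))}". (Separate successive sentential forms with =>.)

S => {S} => {A} => {(S)} => {(A)} => {((S))} => {((A))} => {(((S)))} => {((({S})))} => {((({{S}})))} => {((({{{S}}})))} => {((({{{{}}}})))}

S => {S}   [S -> { S }]
{S} => {A}   [S -> A]
{A} => {(S)}   [A -> ( S )]
{(S)} => {(A)}   [S -> A]
{(A)} => {((S))}   [A -> ( S )]
{((S))} => {((A))}   [S -> A]
{((A))} => {(((S)))}   [A -> ( S )]
{(((S)))} => {((({S})))}   [S -> { S }]
{((({S})))} => {((({{S}})))}   [S -> { S }]
{((({{S}})))} => {((({{{S}}})))}   [S -> { S }]
{((({{{S}}})))} => {((({{{{}}}})))}   [S -> { }]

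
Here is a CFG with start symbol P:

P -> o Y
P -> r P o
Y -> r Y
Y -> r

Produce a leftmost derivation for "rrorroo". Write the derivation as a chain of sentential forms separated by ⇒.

P ⇒ rPo ⇒ rrPoo ⇒ rroYoo ⇒ rrorYoo ⇒ rrorroo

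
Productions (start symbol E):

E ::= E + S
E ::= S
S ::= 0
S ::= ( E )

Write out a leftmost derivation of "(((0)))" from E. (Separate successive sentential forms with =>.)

E => S => (E) => (S) => ((E)) => ((S)) => (((E))) => (((S))) => (((0)))

E => S   [E ::= S]
S => (E)   [S ::= ( E )]
(E) => (S)   [E ::= S]
(S) => ((E))   [S ::= ( E )]
((E)) => ((S))   [E ::= S]
((S)) => (((E)))   [S ::= ( E )]
(((E))) => (((S)))   [E ::= S]
(((S))) => (((0)))   [S ::= 0]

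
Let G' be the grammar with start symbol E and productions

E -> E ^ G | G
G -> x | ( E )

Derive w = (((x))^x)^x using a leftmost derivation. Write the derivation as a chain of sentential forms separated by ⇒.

E ⇒ E^G ⇒ G^G ⇒ (E)^G ⇒ (E^G)^G ⇒ (G^G)^G ⇒ ((E)^G)^G ⇒ ((G)^G)^G ⇒ (((E))^G)^G ⇒ (((G))^G)^G ⇒ (((x))^G)^G ⇒ (((x))^x)^G ⇒ (((x))^x)^x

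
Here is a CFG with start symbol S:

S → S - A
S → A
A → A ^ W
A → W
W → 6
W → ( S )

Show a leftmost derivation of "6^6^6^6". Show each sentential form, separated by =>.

S => A => A^W => A^W^W => A^W^W^W => W^W^W^W => 6^W^W^W => 6^6^W^W => 6^6^6^W => 6^6^6^6

S => A   [S → A]
A => A^W   [A → A ^ W]
A^W => A^W^W   [A → A ^ W]
A^W^W => A^W^W^W   [A → A ^ W]
A^W^W^W => W^W^W^W   [A → W]
W^W^W^W => 6^W^W^W   [W → 6]
6^W^W^W => 6^6^W^W   [W → 6]
6^6^W^W => 6^6^6^W   [W → 6]
6^6^6^W => 6^6^6^6   [W → 6]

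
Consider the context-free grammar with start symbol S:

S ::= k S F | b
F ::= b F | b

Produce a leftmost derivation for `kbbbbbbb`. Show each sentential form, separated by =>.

S=>kSF=>kbF=>kbbF=>kbbbF=>kbbbbF=>kbbbbbF=>kbbbbbbF=>kbbbbbbb

S => kSF   [S ::= k S F]
kSF => kbF   [S ::= b]
kbF => kbbF   [F ::= b F]
kbbF => kbbbF   [F ::= b F]
kbbbF => kbbbbF   [F ::= b F]
kbbbbF => kbbbbbF   [F ::= b F]
kbbbbbF => kbbbbbbF   [F ::= b F]
kbbbbbbF => kbbbbbbb   [F ::= b]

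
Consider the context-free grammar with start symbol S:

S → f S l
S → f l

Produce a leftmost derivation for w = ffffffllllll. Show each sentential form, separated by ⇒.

S⇒fSl⇒ffSll⇒fffSlll⇒ffffSllll⇒fffffSlllll⇒ffffffllllll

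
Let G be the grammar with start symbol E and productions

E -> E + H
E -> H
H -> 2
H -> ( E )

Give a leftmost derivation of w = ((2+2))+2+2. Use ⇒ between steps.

E ⇒ E+H ⇒ E+H+H ⇒ H+H+H ⇒ (E)+H+H ⇒ (H)+H+H ⇒ ((E))+H+H ⇒ ((E+H))+H+H ⇒ ((H+H))+H+H ⇒ ((2+H))+H+H ⇒ ((2+2))+H+H ⇒ ((2+2))+2+H ⇒ ((2+2))+2+2

E ⇒ E+H   [E -> E + H]
E+H ⇒ E+H+H   [E -> E + H]
E+H+H ⇒ H+H+H   [E -> H]
H+H+H ⇒ (E)+H+H   [H -> ( E )]
(E)+H+H ⇒ (H)+H+H   [E -> H]
(H)+H+H ⇒ ((E))+H+H   [H -> ( E )]
((E))+H+H ⇒ ((E+H))+H+H   [E -> E + H]
((E+H))+H+H ⇒ ((H+H))+H+H   [E -> H]
((H+H))+H+H ⇒ ((2+H))+H+H   [H -> 2]
((2+H))+H+H ⇒ ((2+2))+H+H   [H -> 2]
((2+2))+H+H ⇒ ((2+2))+2+H   [H -> 2]
((2+2))+2+H ⇒ ((2+2))+2+2   [H -> 2]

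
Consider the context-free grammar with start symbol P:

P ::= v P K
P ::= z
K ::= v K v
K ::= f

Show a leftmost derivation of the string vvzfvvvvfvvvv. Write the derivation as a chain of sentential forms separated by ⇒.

P ⇒ vPK ⇒ vvPKK ⇒ vvzKK ⇒ vvzfK ⇒ vvzfvKv ⇒ vvzfvvKvv ⇒ vvzfvvvKvvv ⇒ vvzfvvvvKvvvv ⇒ vvzfvvvvfvvvv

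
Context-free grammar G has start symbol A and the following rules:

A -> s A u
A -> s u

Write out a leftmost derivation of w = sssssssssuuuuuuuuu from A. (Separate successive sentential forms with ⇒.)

A⇒sAu⇒ssAuu⇒sssAuuu⇒ssssAuuuu⇒sssssAuuuuu⇒ssssssAuuuuuu⇒sssssssAuuuuuuu⇒ssssssssAuuuuuuuu⇒sssssssssuuuuuuuuu

A ⇒ sAu   [A -> s A u]
sAu ⇒ ssAuu   [A -> s A u]
ssAuu ⇒ sssAuuu   [A -> s A u]
sssAuuu ⇒ ssssAuuuu   [A -> s A u]
ssssAuuuu ⇒ sssssAuuuuu   [A -> s A u]
sssssAuuuuu ⇒ ssssssAuuuuuu   [A -> s A u]
ssssssAuuuuuu ⇒ sssssssAuuuuuuu   [A -> s A u]
sssssssAuuuuuuu ⇒ ssssssssAuuuuuuuu   [A -> s A u]
ssssssssAuuuuuuuu ⇒ sssssssssuuuuuuuuu   [A -> s u]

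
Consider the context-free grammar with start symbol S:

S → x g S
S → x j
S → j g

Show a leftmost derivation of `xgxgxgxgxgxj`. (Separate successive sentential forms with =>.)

S => xgS => xgxgS => xgxgxgS => xgxgxgxgS => xgxgxgxgxgS => xgxgxgxgxgxj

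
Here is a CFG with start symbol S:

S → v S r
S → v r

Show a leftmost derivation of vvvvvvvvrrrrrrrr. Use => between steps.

S => vSr => vvSrr => vvvSrrr => vvvvSrrrr => vvvvvSrrrrr => vvvvvvSrrrrrr => vvvvvvvSrrrrrrr => vvvvvvvvrrrrrrrr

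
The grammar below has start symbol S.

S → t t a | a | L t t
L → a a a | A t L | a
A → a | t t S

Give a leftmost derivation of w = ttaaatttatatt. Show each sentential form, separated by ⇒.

S ⇒ Ltt ⇒ AtLtt ⇒ ttStLtt ⇒ ttLtttLtt ⇒ ttaaatttLtt ⇒ ttaaatttAtLtt ⇒ ttaaatttatLtt ⇒ ttaaatttatatt

S ⇒ Ltt   [S → L t t]
Ltt ⇒ AtLtt   [L → A t L]
AtLtt ⇒ ttStLtt   [A → t t S]
ttStLtt ⇒ ttLtttLtt   [S → L t t]
ttLtttLtt ⇒ ttaaatttLtt   [L → a a a]
ttaaatttLtt ⇒ ttaaatttAtLtt   [L → A t L]
ttaaatttAtLtt ⇒ ttaaatttatLtt   [A → a]
ttaaatttatLtt ⇒ ttaaatttatatt   [L → a]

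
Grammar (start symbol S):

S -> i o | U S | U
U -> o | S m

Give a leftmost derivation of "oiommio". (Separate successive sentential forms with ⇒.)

S ⇒ US ⇒ SmS ⇒ UmS ⇒ SmmS ⇒ USmmS ⇒ oSmmS ⇒ oiommS ⇒ oiommio

S ⇒ US   [S -> U S]
US ⇒ SmS   [U -> S m]
SmS ⇒ UmS   [S -> U]
UmS ⇒ SmmS   [U -> S m]
SmmS ⇒ USmmS   [S -> U S]
USmmS ⇒ oSmmS   [U -> o]
oSmmS ⇒ oiommS   [S -> i o]
oiommS ⇒ oiommio   [S -> i o]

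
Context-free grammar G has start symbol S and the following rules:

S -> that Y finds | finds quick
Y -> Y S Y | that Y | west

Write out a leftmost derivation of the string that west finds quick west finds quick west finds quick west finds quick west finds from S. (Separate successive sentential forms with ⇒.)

S ⇒ that Y finds   [S -> that Y finds]
that Y finds ⇒ that Y S Y finds   [Y -> Y S Y]
that Y S Y finds ⇒ that Y S Y S Y finds   [Y -> Y S Y]
that Y S Y S Y finds ⇒ that Y S Y S Y S Y finds   [Y -> Y S Y]
that Y S Y S Y S Y finds ⇒ that Y S Y S Y S Y S Y finds   [Y -> Y S Y]
that Y S Y S Y S Y S Y finds ⇒ that west S Y S Y S Y S Y finds   [Y -> west]
that west S Y S Y S Y S Y finds ⇒ that west finds quick Y S Y S Y S Y finds   [S -> finds quick]
that west finds quick Y S Y S Y S Y finds ⇒ that west finds quick west S Y S Y S Y finds   [Y -> west]
that west finds quick west S Y S Y S Y finds ⇒ that west finds quick west finds quick Y S Y S Y finds   [S -> finds quick]
that west finds quick west finds quick Y S Y S Y finds ⇒ that west finds quick west finds quick west S Y S Y finds   [Y -> west]
that west finds quick west finds quick west S Y S Y finds ⇒ that west finds quick west finds quick west finds quick Y S Y finds   [S -> finds quick]
that west finds quick west finds quick west finds quick Y S Y finds ⇒ that west finds quick west finds quick west finds quick west S Y finds   [Y -> west]
that west finds quick west finds quick west finds quick west S Y finds ⇒ that west finds quick west finds quick west finds quick west finds quick Y finds   [S -> finds quick]
that west finds quick west finds quick west finds quick west finds quick Y finds ⇒ that west finds quick west finds quick west finds quick west finds quick west finds   [Y -> west]

S ⇒ that Y finds ⇒ that Y S Y finds ⇒ that Y S Y S Y finds ⇒ that Y S Y S Y S Y finds ⇒ that Y S Y S Y S Y S Y finds ⇒ that west S Y S Y S Y S Y finds ⇒ that west finds quick Y S Y S Y S Y finds ⇒ that west finds quick west S Y S Y S Y finds ⇒ that west finds quick west finds quick Y S Y S Y finds ⇒ that west finds quick west finds quick west S Y S Y finds ⇒ that west finds quick west finds quick west finds quick Y S Y finds ⇒ that west finds quick west finds quick west finds quick west S Y finds ⇒ that west finds quick west finds quick west finds quick west finds quick Y finds ⇒ that west finds quick west finds quick west finds quick west finds quick west finds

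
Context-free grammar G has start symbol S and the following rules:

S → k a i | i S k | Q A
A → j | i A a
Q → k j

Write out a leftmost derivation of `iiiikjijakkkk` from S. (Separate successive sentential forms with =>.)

S=>iSk=>iiSkk=>iiiSkkk=>iiiiSkkkk=>iiiiQAkkkk=>iiiikjAkkkk=>iiiikjiAakkkk=>iiiikjijakkkk

S => iSk   [S → i S k]
iSk => iiSkk   [S → i S k]
iiSkk => iiiSkkk   [S → i S k]
iiiSkkk => iiiiSkkkk   [S → i S k]
iiiiSkkkk => iiiiQAkkkk   [S → Q A]
iiiiQAkkkk => iiiikjAkkkk   [Q → k j]
iiiikjAkkkk => iiiikjiAakkkk   [A → i A a]
iiiikjiAakkkk => iiiikjijakkkk   [A → j]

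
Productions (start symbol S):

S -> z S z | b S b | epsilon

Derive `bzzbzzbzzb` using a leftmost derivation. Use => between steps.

S => bSb   [S -> b S b]
bSb => bzSzb   [S -> z S z]
bzSzb => bzzSzzb   [S -> z S z]
bzzSzzb => bzzbSbzzb   [S -> b S b]
bzzbSbzzb => bzzbzSzbzzb   [S -> z S z]
bzzbzSzbzzb => bzzbzzbzzb   [S -> epsilon]

S=>bSb=>bzSzb=>bzzSzzb=>bzzbSbzzb=>bzzbzSzbzzb=>bzzbzzbzzb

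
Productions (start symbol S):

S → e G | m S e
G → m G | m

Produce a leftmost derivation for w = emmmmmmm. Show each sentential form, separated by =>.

S=>eG=>emG=>emmG=>emmmG=>emmmmG=>emmmmmG=>emmmmmmG=>emmmmmmm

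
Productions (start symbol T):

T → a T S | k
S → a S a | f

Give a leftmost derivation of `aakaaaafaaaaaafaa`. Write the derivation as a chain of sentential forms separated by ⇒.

T ⇒ aTS ⇒ aaTSS ⇒ aakSS ⇒ aakaSaS ⇒ aakaaSaaS ⇒ aakaaaSaaaS ⇒ aakaaaaSaaaaS ⇒ aakaaaafaaaaS ⇒ aakaaaafaaaaaSa ⇒ aakaaaafaaaaaaSaa ⇒ aakaaaafaaaaaafaa

T ⇒ aTS   [T → a T S]
aTS ⇒ aaTSS   [T → a T S]
aaTSS ⇒ aakSS   [T → k]
aakSS ⇒ aakaSaS   [S → a S a]
aakaSaS ⇒ aakaaSaaS   [S → a S a]
aakaaSaaS ⇒ aakaaaSaaaS   [S → a S a]
aakaaaSaaaS ⇒ aakaaaaSaaaaS   [S → a S a]
aakaaaaSaaaaS ⇒ aakaaaafaaaaS   [S → f]
aakaaaafaaaaS ⇒ aakaaaafaaaaaSa   [S → a S a]
aakaaaafaaaaaSa ⇒ aakaaaafaaaaaaSaa   [S → a S a]
aakaaaafaaaaaaSaa ⇒ aakaaaafaaaaaafaa   [S → f]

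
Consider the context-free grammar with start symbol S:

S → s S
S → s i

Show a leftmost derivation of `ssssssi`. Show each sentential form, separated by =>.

S => sS => ssS => sssS => ssssS => sssssS => ssssssi

S => sS   [S → s S]
sS => ssS   [S → s S]
ssS => sssS   [S → s S]
sssS => ssssS   [S → s S]
ssssS => sssssS   [S → s S]
sssssS => ssssssi   [S → s i]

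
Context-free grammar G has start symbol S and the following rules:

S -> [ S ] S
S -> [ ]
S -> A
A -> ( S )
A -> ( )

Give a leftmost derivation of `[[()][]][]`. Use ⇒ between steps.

S ⇒ [S]S   [S -> [ S ] S]
[S]S ⇒ [[S]S]S   [S -> [ S ] S]
[[S]S]S ⇒ [[A]S]S   [S -> A]
[[A]S]S ⇒ [[()]S]S   [A -> ( )]
[[()]S]S ⇒ [[()][]]S   [S -> [ ]]
[[()][]]S ⇒ [[()][]][]   [S -> [ ]]

S⇒[S]S⇒[[S]S]S⇒[[A]S]S⇒[[()]S]S⇒[[()][]]S⇒[[()][]][]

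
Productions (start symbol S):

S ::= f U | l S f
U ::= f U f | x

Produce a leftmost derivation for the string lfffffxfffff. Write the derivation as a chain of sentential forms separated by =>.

S => lSf => lfUf => lffUff => lfffUfff => lffffUffff => lfffffUfffff => lfffffxfffff

S => lSf   [S ::= l S f]
lSf => lfUf   [S ::= f U]
lfUf => lffUff   [U ::= f U f]
lffUff => lfffUfff   [U ::= f U f]
lfffUfff => lffffUffff   [U ::= f U f]
lffffUffff => lfffffUfffff   [U ::= f U f]
lfffffUfffff => lfffffxfffff   [U ::= x]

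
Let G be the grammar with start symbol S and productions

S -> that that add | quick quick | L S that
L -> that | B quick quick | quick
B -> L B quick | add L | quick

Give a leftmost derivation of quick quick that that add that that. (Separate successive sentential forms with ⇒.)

S ⇒ L S that ⇒ quick S that ⇒ quick L S that that ⇒ quick quick S that that ⇒ quick quick that that add that that

S ⇒ L S that   [S -> L S that]
L S that ⇒ quick S that   [L -> quick]
quick S that ⇒ quick L S that that   [S -> L S that]
quick L S that that ⇒ quick quick S that that   [L -> quick]
quick quick S that that ⇒ quick quick that that add that that   [S -> that that add]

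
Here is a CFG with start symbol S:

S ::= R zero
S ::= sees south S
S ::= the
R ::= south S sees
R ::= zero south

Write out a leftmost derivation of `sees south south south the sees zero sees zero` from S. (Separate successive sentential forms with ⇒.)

S ⇒ sees south S ⇒ sees south R zero ⇒ sees south south S sees zero ⇒ sees south south R zero sees zero ⇒ sees south south south S sees zero sees zero ⇒ sees south south south the sees zero sees zero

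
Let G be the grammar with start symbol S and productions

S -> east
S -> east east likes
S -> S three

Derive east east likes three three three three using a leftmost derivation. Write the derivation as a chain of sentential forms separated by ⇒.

S ⇒ S three   [S -> S three]
S three ⇒ S three three   [S -> S three]
S three three ⇒ S three three three   [S -> S three]
S three three three ⇒ S three three three three   [S -> S three]
S three three three three ⇒ east east likes three three three three   [S -> east east likes]

S ⇒ S three ⇒ S three three ⇒ S three three three ⇒ S three three three three ⇒ east east likes three three three three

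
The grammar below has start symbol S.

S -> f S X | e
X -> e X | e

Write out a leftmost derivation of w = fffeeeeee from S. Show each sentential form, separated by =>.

S => fSX => ffSXX => fffSXXX => fffeXXX => fffeeXXX => fffeeeXXX => fffeeeeXX => fffeeeeeX => fffeeeeee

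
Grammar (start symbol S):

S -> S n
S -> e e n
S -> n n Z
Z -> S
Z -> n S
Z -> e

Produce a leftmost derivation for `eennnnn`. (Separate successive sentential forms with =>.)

S => Sn => Snn => Snnn => Snnnn => eennnnn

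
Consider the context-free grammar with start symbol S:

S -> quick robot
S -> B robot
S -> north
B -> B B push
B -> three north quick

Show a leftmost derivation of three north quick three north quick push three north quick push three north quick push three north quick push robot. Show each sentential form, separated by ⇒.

S ⇒ B robot ⇒ B B push robot ⇒ B B push B push robot ⇒ B B push B push B push robot ⇒ B B push B push B push B push robot ⇒ three north quick B push B push B push B push robot ⇒ three north quick three north quick push B push B push B push robot ⇒ three north quick three north quick push three north quick push B push B push robot ⇒ three north quick three north quick push three north quick push three north quick push B push robot ⇒ three north quick three north quick push three north quick push three north quick push three north quick push robot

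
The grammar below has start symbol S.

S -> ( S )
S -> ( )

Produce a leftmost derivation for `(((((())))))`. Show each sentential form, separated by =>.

S => (S) => ((S)) => (((S))) => ((((S)))) => (((((S))))) => (((((())))))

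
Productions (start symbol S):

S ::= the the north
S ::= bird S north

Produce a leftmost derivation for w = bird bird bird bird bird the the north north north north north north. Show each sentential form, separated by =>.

S => bird S north => bird bird S north north => bird bird bird S north north north => bird bird bird bird S north north north north => bird bird bird bird bird S north north north north north => bird bird bird bird bird the the north north north north north north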